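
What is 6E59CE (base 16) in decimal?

Expand by place value (powers of 16):
Digit values: E = 14, C = 12
6E59CE = 6 × 16^5 + 14 × 16^4 + 5 × 16^3 + 9 × 16^2 + 12 × 16^1 + 14 × 16^0
= 6 × 1048576 + 14 × 65536 + 5 × 4096 + 9 × 256 + 12 × 16 + 14 × 1
= 6291456 + 917504 + 20480 + 2304 + 192 + 14
= 7231950



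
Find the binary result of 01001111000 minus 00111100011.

Method 1 - Direct subtraction (column by column from the right: bit − bit − borrow-in; if negative, add 2 and borrow 1 from the next column):
borrow: 01100001110
        01001111000
-       00111100011
-------------------
        00010010101

Method 2 - Add two's complement:
Two's complement of 00111100011: invert → 11000011100, add 1 → 11000011101
  01001111000
+ 11000011101
-------------
 100010010101  (end carry out of the top bit = 1)
Discarding the end carry: 00010010101
Decimal check:
  01001111000 = 512 + 64 + 32 + 16 + 8 = 632
  00111100011 = 256 + 128 + 64 + 32 + 2 + 1 = 483
  632 - 483 = 149, and 00010010101 = 128 + 16 + 4 + 1 = 149 ✓



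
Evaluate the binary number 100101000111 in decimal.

Sum of powers of 2 for each 1-bit:
2^0 + 2^1 + 2^2 + 2^6 + 2^8 + 2^11
= 1 + 2 + 4 + 64 + 256 + 2048
= 2375



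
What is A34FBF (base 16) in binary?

Convert each hex digit to 4 bits:
  A = 1010
  3 = 0011
  4 = 0100
  F = 1111
  B = 1011
  F = 1111
Concatenate: 101000110100111110111111



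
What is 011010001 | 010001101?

OR: 1 when either bit is 1
  011010001
| 010001101
-----------
  011011101
Decimal: 209 | 141 = 221



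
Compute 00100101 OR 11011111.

OR: 1 when either bit is 1
  00100101
| 11011111
----------
  11111111
Decimal: 37 | 223 = 255



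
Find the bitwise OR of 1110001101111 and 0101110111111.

OR: 1 when either bit is 1
  1110001101111
| 0101110111111
---------------
  1111111111111
Decimal: 7279 | 3007 = 8191



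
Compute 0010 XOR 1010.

XOR: 1 when bits differ
  0010
^ 1010
------
  1000
Decimal: 2 ^ 10 = 8



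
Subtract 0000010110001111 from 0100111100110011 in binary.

Method 1 - Direct subtraction (column by column from the right: bit − bit − borrow-in; if negative, add 2 and borrow 1 from the next column):
borrow: 0000001100011000
        0100111100110011
-       0000010110001111
------------------------
        0100100110100100

Method 2 - Add two's complement:
Two's complement of 0000010110001111: invert → 1111101001110000, add 1 → 1111101001110001
  0100111100110011
+ 1111101001110001
------------------
 10100100110100100  (end carry out of the top bit = 1)
Discarding the end carry: 0100100110100100
Decimal check:
  0100111100110011 = 16384 + 2048 + 1024 + 512 + 256 + 32 + 16 + 2 + 1 = 20275
  0000010110001111 = 1024 + 256 + 128 + 8 + 4 + 2 + 1 = 1423
  20275 - 1423 = 18852, and 0100100110100100 = 16384 + 2048 + 256 + 128 + 32 + 4 = 18852 ✓



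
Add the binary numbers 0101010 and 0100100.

Add column by column from the right: bit + bit + carry-in; write the sum mod 2, carry 1 when the sum is 2 or 3.
carry:  1000000
        0101010
+       0100100
---------------
       01001110
(the carry out of the leftmost column, 0, becomes the leading bit)
Decimal check:
  0101010 = 32 + 8 + 2 = 42
  0100100 = 32 + 4 = 36
  42 + 36 = 78, and 01001110 = 64 + 8 + 4 + 2 = 78 ✓



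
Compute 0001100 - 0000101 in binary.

Method 1 - Direct subtraction (column by column from the right: bit − bit − borrow-in; if negative, add 2 and borrow 1 from the next column):
borrow: 0001110
        0001100
-       0000101
---------------
        0000111

Method 2 - Add two's complement:
Two's complement of 0000101: invert → 1111010, add 1 → 1111011
  0001100
+ 1111011
---------
 10000111  (end carry out of the top bit = 1)
Discarding the end carry: 0000111
Decimal check:
  0001100 = 8 + 4 = 12
  0000101 = 4 + 1 = 5
  12 - 5 = 7, and 0000111 = 4 + 2 + 1 = 7 ✓



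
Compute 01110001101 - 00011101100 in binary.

Method 1 - Direct subtraction (column by column from the right: bit − bit − borrow-in; if negative, add 2 and borrow 1 from the next column):
borrow: 00111000000
        01110001101
-       00011101100
-------------------
        01010100001

Method 2 - Add two's complement:
Two's complement of 00011101100: invert → 11100010011, add 1 → 11100010100
  01110001101
+ 11100010100
-------------
 101010100001  (end carry out of the top bit = 1)
Discarding the end carry: 01010100001
Decimal check:
  01110001101 = 512 + 256 + 128 + 8 + 4 + 1 = 909
  00011101100 = 128 + 64 + 32 + 8 + 4 = 236
  909 - 236 = 673, and 01010100001 = 512 + 128 + 32 + 1 = 673 ✓



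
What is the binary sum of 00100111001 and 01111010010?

Add column by column from the right: bit + bit + carry-in; write the sum mod 2, carry 1 when the sum is 2 or 3.
carry:  11111100000
        00100111001
+       01111010010
-------------------
       010100001011
(the carry out of the leftmost column, 0, becomes the leading bit)
Decimal check:
  00100111001 = 256 + 32 + 16 + 8 + 1 = 313
  01111010010 = 512 + 256 + 128 + 64 + 16 + 2 = 978
  313 + 978 = 1291, and 010100001011 = 1024 + 256 + 8 + 2 + 1 = 1291 ✓



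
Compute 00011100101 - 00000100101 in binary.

Method 1 - Direct subtraction (column by column from the right: bit − bit − borrow-in; if negative, add 2 and borrow 1 from the next column):
borrow: 00000000000
        00011100101
-       00000100101
-------------------
        00011000000

Method 2 - Add two's complement:
Two's complement of 00000100101: invert → 11111011010, add 1 → 11111011011
  00011100101
+ 11111011011
-------------
 100011000000  (end carry out of the top bit = 1)
Discarding the end carry: 00011000000
Decimal check:
  00011100101 = 128 + 64 + 32 + 4 + 1 = 229
  00000100101 = 32 + 4 + 1 = 37
  229 - 37 = 192, and 00011000000 = 128 + 64 = 192 ✓



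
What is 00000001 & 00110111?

AND: 1 only when both bits are 1
  00000001
& 00110111
----------
  00000001
Decimal: 1 & 55 = 1



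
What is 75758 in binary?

Using repeated division by 2:
75758 ÷ 2 = 37879 remainder 0
37879 ÷ 2 = 18939 remainder 1
18939 ÷ 2 = 9469 remainder 1
9469 ÷ 2 = 4734 remainder 1
4734 ÷ 2 = 2367 remainder 0
2367 ÷ 2 = 1183 remainder 1
1183 ÷ 2 = 591 remainder 1
591 ÷ 2 = 295 remainder 1
295 ÷ 2 = 147 remainder 1
147 ÷ 2 = 73 remainder 1
73 ÷ 2 = 36 remainder 1
36 ÷ 2 = 18 remainder 0
18 ÷ 2 = 9 remainder 0
9 ÷ 2 = 4 remainder 1
4 ÷ 2 = 2 remainder 0
2 ÷ 2 = 1 remainder 0
1 ÷ 2 = 0 remainder 1
Reading remainders bottom to top: 10010011111101110



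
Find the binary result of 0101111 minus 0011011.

Method 1 - Direct subtraction (column by column from the right: bit − bit − borrow-in; if negative, add 2 and borrow 1 from the next column):
borrow: 0100000
        0101111
-       0011011
---------------
        0010100

Method 2 - Add two's complement:
Two's complement of 0011011: invert → 1100100, add 1 → 1100101
  0101111
+ 1100101
---------
 10010100  (end carry out of the top bit = 1)
Discarding the end carry: 0010100
Decimal check:
  0101111 = 32 + 8 + 4 + 2 + 1 = 47
  0011011 = 16 + 8 + 2 + 1 = 27
  47 - 27 = 20, and 0010100 = 16 + 4 = 20 ✓



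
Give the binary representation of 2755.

Using repeated division by 2:
2755 ÷ 2 = 1377 remainder 1
1377 ÷ 2 = 688 remainder 1
688 ÷ 2 = 344 remainder 0
344 ÷ 2 = 172 remainder 0
172 ÷ 2 = 86 remainder 0
86 ÷ 2 = 43 remainder 0
43 ÷ 2 = 21 remainder 1
21 ÷ 2 = 10 remainder 1
10 ÷ 2 = 5 remainder 0
5 ÷ 2 = 2 remainder 1
2 ÷ 2 = 1 remainder 0
1 ÷ 2 = 0 remainder 1
Reading remainders bottom to top: 101011000011



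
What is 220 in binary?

Using repeated division by 2:
220 ÷ 2 = 110 remainder 0
110 ÷ 2 = 55 remainder 0
55 ÷ 2 = 27 remainder 1
27 ÷ 2 = 13 remainder 1
13 ÷ 2 = 6 remainder 1
6 ÷ 2 = 3 remainder 0
3 ÷ 2 = 1 remainder 1
1 ÷ 2 = 0 remainder 1
Reading remainders bottom to top: 11011100



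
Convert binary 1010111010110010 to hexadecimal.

Group into 4-bit nibbles from right:
  1010 = A
  1110 = E
  1011 = B
  0010 = 2
Result: AEB2



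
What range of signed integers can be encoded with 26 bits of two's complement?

For 26-bit two's complement:
Minimum: -2^25 = -33554432
Maximum: 2^25 - 1 = 33554431



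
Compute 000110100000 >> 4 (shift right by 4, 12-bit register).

Original: 000110100000 (decimal 416)
Shift right by 4 positions
Drop the 4 low bits; fill with zeros on the left
Result: 000000011010 (decimal 26)
Equivalent: 416 >> 4 = 416 ÷ 2^4 = 26



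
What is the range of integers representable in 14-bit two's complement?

For 14-bit two's complement:
Minimum: -2^13 = -8192
Maximum: 2^13 - 1 = 8191



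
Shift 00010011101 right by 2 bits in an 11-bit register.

Original: 00010011101 (decimal 157)
Shift right by 2 positions
Drop the 2 low bits; fill with zeros on the left
Result: 00000100111 (decimal 39)
Equivalent: 157 >> 2 = 157 ÷ 2^2 = 39



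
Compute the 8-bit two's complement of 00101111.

Original: 00101111
Step 1 - Invert all bits: 11010000
Step 2 - Add 1: 11010001
Verification: 00101111 + 11010001 = 100000000; discarding the end carry (carry out of the top bit) leaves the 8-bit value 00000000, as required for x + (-x)



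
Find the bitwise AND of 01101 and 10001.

AND: 1 only when both bits are 1
  01101
& 10001
-------
  00001
Decimal: 13 & 17 = 1



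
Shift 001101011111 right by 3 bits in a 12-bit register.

Original: 001101011111 (decimal 863)
Shift right by 3 positions
Drop the 3 low bits; fill with zeros on the left
Result: 000001101011 (decimal 107)
Equivalent: 863 >> 3 = 863 ÷ 2^3 = 107



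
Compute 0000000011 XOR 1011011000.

XOR: 1 when bits differ
  0000000011
^ 1011011000
------------
  1011011011
Decimal: 3 ^ 728 = 731



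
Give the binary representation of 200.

Using repeated division by 2:
200 ÷ 2 = 100 remainder 0
100 ÷ 2 = 50 remainder 0
50 ÷ 2 = 25 remainder 0
25 ÷ 2 = 12 remainder 1
12 ÷ 2 = 6 remainder 0
6 ÷ 2 = 3 remainder 0
3 ÷ 2 = 1 remainder 1
1 ÷ 2 = 0 remainder 1
Reading remainders bottom to top: 11001000



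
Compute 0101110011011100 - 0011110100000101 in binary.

Method 1 - Direct subtraction (column by column from the right: bit − bit − borrow-in; if negative, add 2 and borrow 1 from the next column):
borrow: 0111111000001110
        0101110011011100
-       0011110100000101
------------------------
        0001111111010111

Method 2 - Add two's complement:
Two's complement of 0011110100000101: invert → 1100001011111010, add 1 → 1100001011111011
  0101110011011100
+ 1100001011111011
------------------
 10001111111010111  (end carry out of the top bit = 1)
Discarding the end carry: 0001111111010111
Decimal check:
  0101110011011100 = 16384 + 4096 + 2048 + 1024 + 128 + 64 + 16 + 8 + 4 = 23772
  0011110100000101 = 8192 + 4096 + 2048 + 1024 + 256 + 4 + 1 = 15621
  23772 - 15621 = 8151, and 0001111111010111 = 4096 + 2048 + 1024 + 512 + 256 + 128 + 64 + 16 + 4 + 2 + 1 = 8151 ✓



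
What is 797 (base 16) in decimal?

Expand by place value (powers of 16):
797 = 7 × 16^2 + 9 × 16^1 + 7 × 16^0
= 7 × 256 + 9 × 16 + 7 × 1
= 1792 + 144 + 7
= 1943



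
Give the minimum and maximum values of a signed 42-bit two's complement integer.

For 42-bit two's complement:
Minimum: -2^41 = -2199023255552
Maximum: 2^41 - 1 = 2199023255551



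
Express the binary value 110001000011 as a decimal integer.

Sum of powers of 2 for each 1-bit:
2^0 + 2^1 + 2^6 + 2^10 + 2^11
= 1 + 2 + 64 + 1024 + 2048
= 3139



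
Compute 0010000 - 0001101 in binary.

Method 1 - Direct subtraction (column by column from the right: bit − bit − borrow-in; if negative, add 2 and borrow 1 from the next column):
borrow: 0011110
        0010000
-       0001101
---------------
        0000011

Method 2 - Add two's complement:
Two's complement of 0001101: invert → 1110010, add 1 → 1110011
  0010000
+ 1110011
---------
 10000011  (end carry out of the top bit = 1)
Discarding the end carry: 0000011
Decimal check:
  0010000 = 16
  0001101 = 8 + 4 + 1 = 13
  16 - 13 = 3, and 0000011 = 2 + 1 = 3 ✓



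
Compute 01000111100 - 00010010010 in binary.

Method 1 - Direct subtraction (column by column from the right: bit − bit − borrow-in; if negative, add 2 and borrow 1 from the next column):
borrow: 01100000100
        01000111100
-       00010010010
-------------------
        00110101010

Method 2 - Add two's complement:
Two's complement of 00010010010: invert → 11101101101, add 1 → 11101101110
  01000111100
+ 11101101110
-------------
 100110101010  (end carry out of the top bit = 1)
Discarding the end carry: 00110101010
Decimal check:
  01000111100 = 512 + 32 + 16 + 8 + 4 = 572
  00010010010 = 128 + 16 + 2 = 146
  572 - 146 = 426, and 00110101010 = 256 + 128 + 32 + 8 + 2 = 426 ✓



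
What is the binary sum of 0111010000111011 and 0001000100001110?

Add column by column from the right: bit + bit + carry-in; write the sum mod 2, carry 1 when the sum is 2 or 3.
carry:  1110000001111100
        0111010000111011
+       0001000100001110
------------------------
       01000010101001001
(the carry out of the leftmost column, 0, becomes the leading bit)
Decimal check:
  0111010000111011 = 16384 + 8192 + 4096 + 1024 + 32 + 16 + 8 + 2 + 1 = 29755
  0001000100001110 = 4096 + 256 + 8 + 4 + 2 = 4366
  29755 + 4366 = 34121, and 01000010101001001 = 32768 + 1024 + 256 + 64 + 8 + 1 = 34121 ✓



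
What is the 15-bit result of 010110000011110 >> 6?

Original: 010110000011110 (decimal 11294)
Shift right by 6 positions
Drop the 6 low bits; fill with zeros on the left
Result: 000000010110000 (decimal 176)
Equivalent: 11294 >> 6 = 11294 ÷ 2^6 = 176



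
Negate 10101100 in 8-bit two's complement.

Original (sign bit 1, negative): 10101100
Step 1 - Invert all bits: 01010011
Step 2 - Add 1: 01010100
Verification: 10101100 + 01010100 = 100000000; discarding the end carry (carry out of the top bit) leaves the 8-bit value 00000000, as required for x + (-x)



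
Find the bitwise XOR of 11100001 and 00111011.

XOR: 1 when bits differ
  11100001
^ 00111011
----------
  11011010
Decimal: 225 ^ 59 = 218



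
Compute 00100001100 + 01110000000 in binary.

Add column by column from the right: bit + bit + carry-in; write the sum mod 2, carry 1 when the sum is 2 or 3.
carry:  11000000000
        00100001100
+       01110000000
-------------------
       010010001100
(the carry out of the leftmost column, 0, becomes the leading bit)
Decimal check:
  00100001100 = 256 + 8 + 4 = 268
  01110000000 = 512 + 256 + 128 = 896
  268 + 896 = 1164, and 010010001100 = 1024 + 128 + 8 + 4 = 1164 ✓



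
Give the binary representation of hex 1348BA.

Convert each hex digit to 4 bits:
  1 = 0001
  3 = 0011
  4 = 0100
  8 = 1000
  B = 1011
  A = 1010
Concatenate: 000100110100100010111010



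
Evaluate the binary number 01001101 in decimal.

Sum of powers of 2 for each 1-bit:
2^0 + 2^2 + 2^3 + 2^6
= 1 + 4 + 8 + 64
= 77



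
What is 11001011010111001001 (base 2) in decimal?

Sum of powers of 2 for each 1-bit:
2^0 + 2^3 + 2^6 + 2^7 + 2^8 + 2^10 + 2^12 + 2^13 + 2^15 + 2^18 + 2^19
= 1 + 8 + 64 + 128 + 256 + 1024 + 4096 + 8192 + 32768 + 262144 + 524288
= 832969



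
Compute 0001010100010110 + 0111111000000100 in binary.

Add column by column from the right: bit + bit + carry-in; write the sum mod 2, carry 1 when the sum is 2 or 3.
carry:  1111100000001000
        0001010100010110
+       0111111000000100
------------------------
       01001001100011010
(the carry out of the leftmost column, 0, becomes the leading bit)
Decimal check:
  0001010100010110 = 4096 + 1024 + 256 + 16 + 4 + 2 = 5398
  0111111000000100 = 16384 + 8192 + 4096 + 2048 + 1024 + 512 + 4 = 32260
  5398 + 32260 = 37658, and 01001001100011010 = 32768 + 4096 + 512 + 256 + 16 + 8 + 2 = 37658 ✓



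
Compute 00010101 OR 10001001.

OR: 1 when either bit is 1
  00010101
| 10001001
----------
  10011101
Decimal: 21 | 137 = 157



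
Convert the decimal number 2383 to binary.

Using repeated division by 2:
2383 ÷ 2 = 1191 remainder 1
1191 ÷ 2 = 595 remainder 1
595 ÷ 2 = 297 remainder 1
297 ÷ 2 = 148 remainder 1
148 ÷ 2 = 74 remainder 0
74 ÷ 2 = 37 remainder 0
37 ÷ 2 = 18 remainder 1
18 ÷ 2 = 9 remainder 0
9 ÷ 2 = 4 remainder 1
4 ÷ 2 = 2 remainder 0
2 ÷ 2 = 1 remainder 0
1 ÷ 2 = 0 remainder 1
Reading remainders bottom to top: 100101001111



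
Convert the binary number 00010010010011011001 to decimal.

Sum of powers of 2 for each 1-bit:
2^0 + 2^3 + 2^4 + 2^6 + 2^7 + 2^10 + 2^13 + 2^16
= 1 + 8 + 16 + 64 + 128 + 1024 + 8192 + 65536
= 74969



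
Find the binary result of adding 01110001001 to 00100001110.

Add column by column from the right: bit + bit + carry-in; write the sum mod 2, carry 1 when the sum is 2 or 3.
carry:  11000010000
        01110001001
+       00100001110
-------------------
       010010010111
(the carry out of the leftmost column, 0, becomes the leading bit)
Decimal check:
  01110001001 = 512 + 256 + 128 + 8 + 1 = 905
  00100001110 = 256 + 8 + 4 + 2 = 270
  905 + 270 = 1175, and 010010010111 = 1024 + 128 + 16 + 4 + 2 + 1 = 1175 ✓



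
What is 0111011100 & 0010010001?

AND: 1 only when both bits are 1
  0111011100
& 0010010001
------------
  0010010000
Decimal: 476 & 145 = 144



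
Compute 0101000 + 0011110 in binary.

Add column by column from the right: bit + bit + carry-in; write the sum mod 2, carry 1 when the sum is 2 or 3.
carry:  1110000
        0101000
+       0011110
---------------
       01000110
(the carry out of the leftmost column, 0, becomes the leading bit)
Decimal check:
  0101000 = 32 + 8 = 40
  0011110 = 16 + 8 + 4 + 2 = 30
  40 + 30 = 70, and 01000110 = 64 + 4 + 2 = 70 ✓



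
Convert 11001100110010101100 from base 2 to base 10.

Sum of powers of 2 for each 1-bit:
2^2 + 2^3 + 2^5 + 2^7 + 2^10 + 2^11 + 2^14 + 2^15 + 2^18 + 2^19
= 4 + 8 + 32 + 128 + 1024 + 2048 + 16384 + 32768 + 262144 + 524288
= 838828



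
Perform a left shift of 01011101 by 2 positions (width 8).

Original: 01011101 (decimal 93)
Shift left by 2 positions
Append 2 zeros on the right and drop the 2 high bits that overflow the 8-bit width
Result: 01110100 (decimal 116)
Equivalent: 93 << 2 = 93 × 2^2 = 372, truncated to 8 bits = 116



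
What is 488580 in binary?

Using repeated division by 2:
488580 ÷ 2 = 244290 remainder 0
244290 ÷ 2 = 122145 remainder 0
122145 ÷ 2 = 61072 remainder 1
61072 ÷ 2 = 30536 remainder 0
30536 ÷ 2 = 15268 remainder 0
15268 ÷ 2 = 7634 remainder 0
7634 ÷ 2 = 3817 remainder 0
3817 ÷ 2 = 1908 remainder 1
1908 ÷ 2 = 954 remainder 0
954 ÷ 2 = 477 remainder 0
477 ÷ 2 = 238 remainder 1
238 ÷ 2 = 119 remainder 0
119 ÷ 2 = 59 remainder 1
59 ÷ 2 = 29 remainder 1
29 ÷ 2 = 14 remainder 1
14 ÷ 2 = 7 remainder 0
7 ÷ 2 = 3 remainder 1
3 ÷ 2 = 1 remainder 1
1 ÷ 2 = 0 remainder 1
Reading remainders bottom to top: 1110111010010000100



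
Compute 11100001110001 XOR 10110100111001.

XOR: 1 when bits differ
  11100001110001
^ 10110100111001
----------------
  01010101001000
Decimal: 14449 ^ 11577 = 5448



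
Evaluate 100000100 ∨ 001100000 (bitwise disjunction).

OR: 1 when either bit is 1
  100000100
| 001100000
-----------
  101100100
Decimal: 260 | 96 = 356



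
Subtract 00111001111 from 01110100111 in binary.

Method 1 - Direct subtraction (column by column from the right: bit − bit − borrow-in; if negative, add 2 and borrow 1 from the next column):
borrow: 01110110000
        01110100111
-       00111001111
-------------------
        00111011000

Method 2 - Add two's complement:
Two's complement of 00111001111: invert → 11000110000, add 1 → 11000110001
  01110100111
+ 11000110001
-------------
 100111011000  (end carry out of the top bit = 1)
Discarding the end carry: 00111011000
Decimal check:
  01110100111 = 512 + 256 + 128 + 32 + 4 + 2 + 1 = 935
  00111001111 = 256 + 128 + 64 + 8 + 4 + 2 + 1 = 463
  935 - 463 = 472, and 00111011000 = 256 + 128 + 64 + 16 + 8 = 472 ✓



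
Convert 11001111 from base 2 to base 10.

Sum of powers of 2 for each 1-bit:
2^0 + 2^1 + 2^2 + 2^3 + 2^6 + 2^7
= 1 + 2 + 4 + 8 + 64 + 128
= 207



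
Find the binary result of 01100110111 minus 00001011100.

Method 1 - Direct subtraction (column by column from the right: bit − bit − borrow-in; if negative, add 2 and borrow 1 from the next column):
borrow: 00110110000
        01100110111
-       00001011100
-------------------
        01011011011

Method 2 - Add two's complement:
Two's complement of 00001011100: invert → 11110100011, add 1 → 11110100100
  01100110111
+ 11110100100
-------------
 101011011011  (end carry out of the top bit = 1)
Discarding the end carry: 01011011011
Decimal check:
  01100110111 = 512 + 256 + 32 + 16 + 4 + 2 + 1 = 823
  00001011100 = 64 + 16 + 8 + 4 = 92
  823 - 92 = 731, and 01011011011 = 512 + 128 + 64 + 16 + 8 + 2 + 1 = 731 ✓



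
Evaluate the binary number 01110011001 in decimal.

Sum of powers of 2 for each 1-bit:
2^0 + 2^3 + 2^4 + 2^7 + 2^8 + 2^9
= 1 + 8 + 16 + 128 + 256 + 512
= 921



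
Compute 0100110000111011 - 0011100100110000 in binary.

Method 1 - Direct subtraction (column by column from the right: bit − bit − borrow-in; if negative, add 2 and borrow 1 from the next column):
borrow: 0110011000000000
        0100110000111011
-       0011100100110000
------------------------
        0001001100001011

Method 2 - Add two's complement:
Two's complement of 0011100100110000: invert → 1100011011001111, add 1 → 1100011011010000
  0100110000111011
+ 1100011011010000
------------------
 10001001100001011  (end carry out of the top bit = 1)
Discarding the end carry: 0001001100001011
Decimal check:
  0100110000111011 = 16384 + 2048 + 1024 + 32 + 16 + 8 + 2 + 1 = 19515
  0011100100110000 = 8192 + 4096 + 2048 + 256 + 32 + 16 = 14640
  19515 - 14640 = 4875, and 0001001100001011 = 4096 + 512 + 256 + 8 + 2 + 1 = 4875 ✓



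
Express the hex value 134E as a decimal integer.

Expand by place value (powers of 16):
Digit values: E = 14
134E = 1 × 16^3 + 3 × 16^2 + 4 × 16^1 + 14 × 16^0
= 1 × 4096 + 3 × 256 + 4 × 16 + 14 × 1
= 4096 + 768 + 64 + 14
= 4942



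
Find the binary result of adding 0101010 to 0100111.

Add column by column from the right: bit + bit + carry-in; write the sum mod 2, carry 1 when the sum is 2 or 3.
carry:  1011100
        0101010
+       0100111
---------------
       01010001
(the carry out of the leftmost column, 0, becomes the leading bit)
Decimal check:
  0101010 = 32 + 8 + 2 = 42
  0100111 = 32 + 4 + 2 + 1 = 39
  42 + 39 = 81, and 01010001 = 64 + 16 + 1 = 81 ✓



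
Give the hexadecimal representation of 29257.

Using repeated division by 16 (digits 10–15 are A–F):
29257 ÷ 16 = 1828 remainder 9
1828 ÷ 16 = 114 remainder 4
114 ÷ 16 = 7 remainder 2
7 ÷ 16 = 0 remainder 7
Reading remainders bottom to top: 7249



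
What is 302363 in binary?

Using repeated division by 2:
302363 ÷ 2 = 151181 remainder 1
151181 ÷ 2 = 75590 remainder 1
75590 ÷ 2 = 37795 remainder 0
37795 ÷ 2 = 18897 remainder 1
18897 ÷ 2 = 9448 remainder 1
9448 ÷ 2 = 4724 remainder 0
4724 ÷ 2 = 2362 remainder 0
2362 ÷ 2 = 1181 remainder 0
1181 ÷ 2 = 590 remainder 1
590 ÷ 2 = 295 remainder 0
295 ÷ 2 = 147 remainder 1
147 ÷ 2 = 73 remainder 1
73 ÷ 2 = 36 remainder 1
36 ÷ 2 = 18 remainder 0
18 ÷ 2 = 9 remainder 0
9 ÷ 2 = 4 remainder 1
4 ÷ 2 = 2 remainder 0
2 ÷ 2 = 1 remainder 0
1 ÷ 2 = 0 remainder 1
Reading remainders bottom to top: 1001001110100011011



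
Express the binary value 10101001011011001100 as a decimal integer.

Sum of powers of 2 for each 1-bit:
2^2 + 2^3 + 2^6 + 2^7 + 2^9 + 2^10 + 2^12 + 2^15 + 2^17 + 2^19
= 4 + 8 + 64 + 128 + 512 + 1024 + 4096 + 32768 + 131072 + 524288
= 693964



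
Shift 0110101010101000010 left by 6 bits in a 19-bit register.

Original: 0110101010101000010 (decimal 218434)
Shift left by 6 positions
Append 6 zeros on the right and drop the 6 high bits that overflow the 19-bit width
Result: 1010101000010000000 (decimal 348288)
Equivalent: 218434 << 6 = 218434 × 2^6 = 13979776, truncated to 19 bits = 348288



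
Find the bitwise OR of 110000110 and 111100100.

OR: 1 when either bit is 1
  110000110
| 111100100
-----------
  111100110
Decimal: 390 | 484 = 486



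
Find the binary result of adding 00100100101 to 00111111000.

Add column by column from the right: bit + bit + carry-in; write the sum mod 2, carry 1 when the sum is 2 or 3.
carry:  01111000000
        00100100101
+       00111111000
-------------------
       001100011101
(the carry out of the leftmost column, 0, becomes the leading bit)
Decimal check:
  00100100101 = 256 + 32 + 4 + 1 = 293
  00111111000 = 256 + 128 + 64 + 32 + 16 + 8 = 504
  293 + 504 = 797, and 001100011101 = 512 + 256 + 16 + 8 + 4 + 1 = 797 ✓



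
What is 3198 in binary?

Using repeated division by 2:
3198 ÷ 2 = 1599 remainder 0
1599 ÷ 2 = 799 remainder 1
799 ÷ 2 = 399 remainder 1
399 ÷ 2 = 199 remainder 1
199 ÷ 2 = 99 remainder 1
99 ÷ 2 = 49 remainder 1
49 ÷ 2 = 24 remainder 1
24 ÷ 2 = 12 remainder 0
12 ÷ 2 = 6 remainder 0
6 ÷ 2 = 3 remainder 0
3 ÷ 2 = 1 remainder 1
1 ÷ 2 = 0 remainder 1
Reading remainders bottom to top: 110001111110



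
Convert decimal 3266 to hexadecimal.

Using repeated division by 16 (digits 10–15 are A–F):
3266 ÷ 16 = 204 remainder 2
204 ÷ 16 = 12 remainder 12 (C)
12 ÷ 16 = 0 remainder 12 (C)
Reading remainders bottom to top: CC2



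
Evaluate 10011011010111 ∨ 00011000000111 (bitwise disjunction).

OR: 1 when either bit is 1
  10011011010111
| 00011000000111
----------------
  10011011010111
Decimal: 9943 | 1543 = 9943



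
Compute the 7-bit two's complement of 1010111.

Original (sign bit 1, negative): 1010111
Step 1 - Invert all bits: 0101000
Step 2 - Add 1: 0101001
Verification: 1010111 + 0101001 = 10000000; discarding the end carry (carry out of the top bit) leaves the 7-bit value 0000000, as required for x + (-x)



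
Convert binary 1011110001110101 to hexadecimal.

Group into 4-bit nibbles from right:
  1011 = B
  1100 = C
  0111 = 7
  0101 = 5
Result: BC75



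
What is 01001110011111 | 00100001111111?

OR: 1 when either bit is 1
  01001110011111
| 00100001111111
----------------
  01101111111111
Decimal: 5023 | 2175 = 7167



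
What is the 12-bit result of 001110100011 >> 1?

Original: 001110100011 (decimal 931)
Shift right by 1 position
Drop the 1 low bit; fill with zero on the left
Result: 000111010001 (decimal 465)
Equivalent: 931 >> 1 = 931 ÷ 2^1 = 465



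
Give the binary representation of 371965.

Using repeated division by 2:
371965 ÷ 2 = 185982 remainder 1
185982 ÷ 2 = 92991 remainder 0
92991 ÷ 2 = 46495 remainder 1
46495 ÷ 2 = 23247 remainder 1
23247 ÷ 2 = 11623 remainder 1
11623 ÷ 2 = 5811 remainder 1
5811 ÷ 2 = 2905 remainder 1
2905 ÷ 2 = 1452 remainder 1
1452 ÷ 2 = 726 remainder 0
726 ÷ 2 = 363 remainder 0
363 ÷ 2 = 181 remainder 1
181 ÷ 2 = 90 remainder 1
90 ÷ 2 = 45 remainder 0
45 ÷ 2 = 22 remainder 1
22 ÷ 2 = 11 remainder 0
11 ÷ 2 = 5 remainder 1
5 ÷ 2 = 2 remainder 1
2 ÷ 2 = 1 remainder 0
1 ÷ 2 = 0 remainder 1
Reading remainders bottom to top: 1011010110011111101



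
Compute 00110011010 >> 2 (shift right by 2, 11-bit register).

Original: 00110011010 (decimal 410)
Shift right by 2 positions
Drop the 2 low bits; fill with zeros on the left
Result: 00001100110 (decimal 102)
Equivalent: 410 >> 2 = 410 ÷ 2^2 = 102



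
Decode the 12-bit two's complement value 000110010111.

Binary: 000110010111
Sign bit: 0 (non-negative)
Read directly as an unsigned value:
000110010111 = 256 + 128 + 16 + 4 + 2 + 1 = 407
Value: 407



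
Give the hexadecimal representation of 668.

Using repeated division by 16 (digits 10–15 are A–F):
668 ÷ 16 = 41 remainder 12 (C)
41 ÷ 16 = 2 remainder 9
2 ÷ 16 = 0 remainder 2
Reading remainders bottom to top: 29C



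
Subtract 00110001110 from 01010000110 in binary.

Method 1 - Direct subtraction (column by column from the right: bit − bit − borrow-in; if negative, add 2 and borrow 1 from the next column):
borrow: 01111110000
        01010000110
-       00110001110
-------------------
        00011111000

Method 2 - Add two's complement:
Two's complement of 00110001110: invert → 11001110001, add 1 → 11001110010
  01010000110
+ 11001110010
-------------
 100011111000  (end carry out of the top bit = 1)
Discarding the end carry: 00011111000
Decimal check:
  01010000110 = 512 + 128 + 4 + 2 = 646
  00110001110 = 256 + 128 + 8 + 4 + 2 = 398
  646 - 398 = 248, and 00011111000 = 128 + 64 + 32 + 16 + 8 = 248 ✓



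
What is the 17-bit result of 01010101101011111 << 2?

Original: 01010101101011111 (decimal 43871)
Shift left by 2 positions
Append 2 zeros on the right and drop the 2 high bits that overflow the 17-bit width
Result: 01010110101111100 (decimal 44412)
Equivalent: 43871 << 2 = 43871 × 2^2 = 175484, truncated to 17 bits = 44412



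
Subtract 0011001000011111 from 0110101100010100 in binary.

Method 1 - Direct subtraction (column by column from the right: bit − bit − borrow-in; if negative, add 2 and borrow 1 from the next column):
borrow: 0110000111111110
        0110101100010100
-       0011001000011111
------------------------
        0011100011110101

Method 2 - Add two's complement:
Two's complement of 0011001000011111: invert → 1100110111100000, add 1 → 1100110111100001
  0110101100010100
+ 1100110111100001
------------------
 10011100011110101  (end carry out of the top bit = 1)
Discarding the end carry: 0011100011110101
Decimal check:
  0110101100010100 = 16384 + 8192 + 2048 + 512 + 256 + 16 + 4 = 27412
  0011001000011111 = 8192 + 4096 + 512 + 16 + 8 + 4 + 2 + 1 = 12831
  27412 - 12831 = 14581, and 0011100011110101 = 8192 + 4096 + 2048 + 128 + 64 + 32 + 16 + 4 + 1 = 14581 ✓



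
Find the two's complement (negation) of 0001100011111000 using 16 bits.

Original: 0001100011111000
Step 1 - Invert all bits: 1110011100000111
Step 2 - Add 1: 1110011100001000
Verification: 0001100011111000 + 1110011100001000 = 10000000000000000; discarding the end carry (carry out of the top bit) leaves the 16-bit value 0000000000000000, as required for x + (-x)



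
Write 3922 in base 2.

Using repeated division by 2:
3922 ÷ 2 = 1961 remainder 0
1961 ÷ 2 = 980 remainder 1
980 ÷ 2 = 490 remainder 0
490 ÷ 2 = 245 remainder 0
245 ÷ 2 = 122 remainder 1
122 ÷ 2 = 61 remainder 0
61 ÷ 2 = 30 remainder 1
30 ÷ 2 = 15 remainder 0
15 ÷ 2 = 7 remainder 1
7 ÷ 2 = 3 remainder 1
3 ÷ 2 = 1 remainder 1
1 ÷ 2 = 0 remainder 1
Reading remainders bottom to top: 111101010010



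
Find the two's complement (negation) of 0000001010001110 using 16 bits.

Original: 0000001010001110
Step 1 - Invert all bits: 1111110101110001
Step 2 - Add 1: 1111110101110010
Verification: 0000001010001110 + 1111110101110010 = 10000000000000000; discarding the end carry (carry out of the top bit) leaves the 16-bit value 0000000000000000, as required for x + (-x)



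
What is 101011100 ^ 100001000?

XOR: 1 when bits differ
  101011100
^ 100001000
-----------
  001010100
Decimal: 348 ^ 264 = 84



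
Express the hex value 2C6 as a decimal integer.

Expand by place value (powers of 16):
Digit values: C = 12
2C6 = 2 × 16^2 + 12 × 16^1 + 6 × 16^0
= 2 × 256 + 12 × 16 + 6 × 1
= 512 + 192 + 6
= 710



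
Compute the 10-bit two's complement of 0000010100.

Original: 0000010100
Step 1 - Invert all bits: 1111101011
Step 2 - Add 1: 1111101100
Verification: 0000010100 + 1111101100 = 10000000000; discarding the end carry (carry out of the top bit) leaves the 10-bit value 0000000000, as required for x + (-x)



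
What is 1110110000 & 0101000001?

AND: 1 only when both bits are 1
  1110110000
& 0101000001
------------
  0100000000
Decimal: 944 & 321 = 256



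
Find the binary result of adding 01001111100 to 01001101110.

Add column by column from the right: bit + bit + carry-in; write the sum mod 2, carry 1 when the sum is 2 or 3.
carry:  10011111000
        01001111100
+       01001101110
-------------------
       010011101010
(the carry out of the leftmost column, 0, becomes the leading bit)
Decimal check:
  01001111100 = 512 + 64 + 32 + 16 + 8 + 4 = 636
  01001101110 = 512 + 64 + 32 + 8 + 4 + 2 = 622
  636 + 622 = 1258, and 010011101010 = 1024 + 128 + 64 + 32 + 8 + 2 = 1258 ✓



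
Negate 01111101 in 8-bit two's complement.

Original: 01111101
Step 1 - Invert all bits: 10000010
Step 2 - Add 1: 10000011
Verification: 01111101 + 10000011 = 100000000; discarding the end carry (carry out of the top bit) leaves the 8-bit value 00000000, as required for x + (-x)



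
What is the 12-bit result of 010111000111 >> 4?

Original: 010111000111 (decimal 1479)
Shift right by 4 positions
Drop the 4 low bits; fill with zeros on the left
Result: 000001011100 (decimal 92)
Equivalent: 1479 >> 4 = 1479 ÷ 2^4 = 92



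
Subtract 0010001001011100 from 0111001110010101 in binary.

Method 1 - Direct subtraction (column by column from the right: bit − bit − borrow-in; if negative, add 2 and borrow 1 from the next column):
borrow: 0000000011110000
        0111001110010101
-       0010001001011100
------------------------
        0101000100111001

Method 2 - Add two's complement:
Two's complement of 0010001001011100: invert → 1101110110100011, add 1 → 1101110110100100
  0111001110010101
+ 1101110110100100
------------------
 10101000100111001  (end carry out of the top bit = 1)
Discarding the end carry: 0101000100111001
Decimal check:
  0111001110010101 = 16384 + 8192 + 4096 + 512 + 256 + 128 + 16 + 4 + 1 = 29589
  0010001001011100 = 8192 + 512 + 64 + 16 + 8 + 4 = 8796
  29589 - 8796 = 20793, and 0101000100111001 = 16384 + 4096 + 256 + 32 + 16 + 8 + 1 = 20793 ✓



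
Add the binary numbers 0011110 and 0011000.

Add column by column from the right: bit + bit + carry-in; write the sum mod 2, carry 1 when the sum is 2 or 3.
carry:  0110000
        0011110
+       0011000
---------------
       00110110
(the carry out of the leftmost column, 0, becomes the leading bit)
Decimal check:
  0011110 = 16 + 8 + 4 + 2 = 30
  0011000 = 16 + 8 = 24
  30 + 24 = 54, and 00110110 = 32 + 16 + 4 + 2 = 54 ✓



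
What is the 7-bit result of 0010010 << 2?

Original: 0010010 (decimal 18)
Shift left by 2 positions
Append 2 zeros on the right
Result: 1001000 (decimal 72)
Equivalent: 18 << 2 = 18 × 2^2 = 72



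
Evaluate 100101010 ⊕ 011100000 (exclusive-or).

XOR: 1 when bits differ
  100101010
^ 011100000
-----------
  111001010
Decimal: 298 ^ 224 = 458



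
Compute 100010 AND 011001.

AND: 1 only when both bits are 1
  100010
& 011001
--------
  000000
Decimal: 34 & 25 = 0



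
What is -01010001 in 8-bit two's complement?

Original: 01010001
Step 1 - Invert all bits: 10101110
Step 2 - Add 1: 10101111
Verification: 01010001 + 10101111 = 100000000; discarding the end carry (carry out of the top bit) leaves the 8-bit value 00000000, as required for x + (-x)



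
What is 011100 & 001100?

AND: 1 only when both bits are 1
  011100
& 001100
--------
  001100
Decimal: 28 & 12 = 12



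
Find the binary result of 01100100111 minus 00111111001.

Method 1 - Direct subtraction (column by column from the right: bit − bit − borrow-in; if negative, add 2 and borrow 1 from the next column):
borrow: 01111110000
        01100100111
-       00111111001
-------------------
        00100101110

Method 2 - Add two's complement:
Two's complement of 00111111001: invert → 11000000110, add 1 → 11000000111
  01100100111
+ 11000000111
-------------
 100100101110  (end carry out of the top bit = 1)
Discarding the end carry: 00100101110
Decimal check:
  01100100111 = 512 + 256 + 32 + 4 + 2 + 1 = 807
  00111111001 = 256 + 128 + 64 + 32 + 16 + 8 + 1 = 505
  807 - 505 = 302, and 00100101110 = 256 + 32 + 8 + 4 + 2 = 302 ✓



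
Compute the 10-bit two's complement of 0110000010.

Original: 0110000010
Step 1 - Invert all bits: 1001111101
Step 2 - Add 1: 1001111110
Verification: 0110000010 + 1001111110 = 10000000000; discarding the end carry (carry out of the top bit) leaves the 10-bit value 0000000000, as required for x + (-x)



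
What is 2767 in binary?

Using repeated division by 2:
2767 ÷ 2 = 1383 remainder 1
1383 ÷ 2 = 691 remainder 1
691 ÷ 2 = 345 remainder 1
345 ÷ 2 = 172 remainder 1
172 ÷ 2 = 86 remainder 0
86 ÷ 2 = 43 remainder 0
43 ÷ 2 = 21 remainder 1
21 ÷ 2 = 10 remainder 1
10 ÷ 2 = 5 remainder 0
5 ÷ 2 = 2 remainder 1
2 ÷ 2 = 1 remainder 0
1 ÷ 2 = 0 remainder 1
Reading remainders bottom to top: 101011001111



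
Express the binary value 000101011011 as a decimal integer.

Sum of powers of 2 for each 1-bit:
2^0 + 2^1 + 2^3 + 2^4 + 2^6 + 2^8
= 1 + 2 + 8 + 16 + 64 + 256
= 347



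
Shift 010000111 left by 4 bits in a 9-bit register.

Original: 010000111 (decimal 135)
Shift left by 4 positions
Append 4 zeros on the right and drop the 4 high bits that overflow the 9-bit width
Result: 001110000 (decimal 112)
Equivalent: 135 << 4 = 135 × 2^4 = 2160, truncated to 9 bits = 112



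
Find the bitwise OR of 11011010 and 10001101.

OR: 1 when either bit is 1
  11011010
| 10001101
----------
  11011111
Decimal: 218 | 141 = 223



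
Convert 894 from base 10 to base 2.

Using repeated division by 2:
894 ÷ 2 = 447 remainder 0
447 ÷ 2 = 223 remainder 1
223 ÷ 2 = 111 remainder 1
111 ÷ 2 = 55 remainder 1
55 ÷ 2 = 27 remainder 1
27 ÷ 2 = 13 remainder 1
13 ÷ 2 = 6 remainder 1
6 ÷ 2 = 3 remainder 0
3 ÷ 2 = 1 remainder 1
1 ÷ 2 = 0 remainder 1
Reading remainders bottom to top: 1101111110



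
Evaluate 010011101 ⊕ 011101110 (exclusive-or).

XOR: 1 when bits differ
  010011101
^ 011101110
-----------
  001110011
Decimal: 157 ^ 238 = 115



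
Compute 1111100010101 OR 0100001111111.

OR: 1 when either bit is 1
  1111100010101
| 0100001111111
---------------
  1111101111111
Decimal: 7957 | 2175 = 8063



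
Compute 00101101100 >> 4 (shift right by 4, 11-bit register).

Original: 00101101100 (decimal 364)
Shift right by 4 positions
Drop the 4 low bits; fill with zeros on the left
Result: 00000010110 (decimal 22)
Equivalent: 364 >> 4 = 364 ÷ 2^4 = 22



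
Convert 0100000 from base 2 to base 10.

Sum of powers of 2 for each 1-bit:
2^5
= 32
= 32



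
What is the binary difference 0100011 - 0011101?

Method 1 - Direct subtraction (column by column from the right: bit − bit − borrow-in; if negative, add 2 and borrow 1 from the next column):
borrow: 0111000
        0100011
-       0011101
---------------
        0000110

Method 2 - Add two's complement:
Two's complement of 0011101: invert → 1100010, add 1 → 1100011
  0100011
+ 1100011
---------
 10000110  (end carry out of the top bit = 1)
Discarding the end carry: 0000110
Decimal check:
  0100011 = 32 + 2 + 1 = 35
  0011101 = 16 + 8 + 4 + 1 = 29
  35 - 29 = 6, and 0000110 = 4 + 2 = 6 ✓



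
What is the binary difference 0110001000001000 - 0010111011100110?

Method 1 - Direct subtraction (column by column from the right: bit − bit − borrow-in; if negative, add 2 and borrow 1 from the next column):
borrow: 0111111111001100
        0110001000001000
-       0010111011100110
------------------------
        0011001100100010

Method 2 - Add two's complement:
Two's complement of 0010111011100110: invert → 1101000100011001, add 1 → 1101000100011010
  0110001000001000
+ 1101000100011010
------------------
 10011001100100010  (end carry out of the top bit = 1)
Discarding the end carry: 0011001100100010
Decimal check:
  0110001000001000 = 16384 + 8192 + 512 + 8 = 25096
  0010111011100110 = 8192 + 2048 + 1024 + 512 + 128 + 64 + 32 + 4 + 2 = 12006
  25096 - 12006 = 13090, and 0011001100100010 = 8192 + 4096 + 512 + 256 + 32 + 2 = 13090 ✓



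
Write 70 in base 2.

Using repeated division by 2:
70 ÷ 2 = 35 remainder 0
35 ÷ 2 = 17 remainder 1
17 ÷ 2 = 8 remainder 1
8 ÷ 2 = 4 remainder 0
4 ÷ 2 = 2 remainder 0
2 ÷ 2 = 1 remainder 0
1 ÷ 2 = 0 remainder 1
Reading remainders bottom to top: 1000110

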